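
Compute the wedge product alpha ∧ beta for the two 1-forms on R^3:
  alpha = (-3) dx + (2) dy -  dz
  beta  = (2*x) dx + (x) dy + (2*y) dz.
alpha ∧ beta = (-7*x) dx ∧ dy + (2*x - 6*y) dx ∧ dz + (x + 4*y) dy ∧ dz

Distribute the wedge, using dx_i ∧ dx_j = -dx_j ∧ dx_i and dx_i ∧ dx_i = 0. For each pair (i, j) with i < j, the coefficient of dx_i ∧ dx_j in alpha ∧ beta is (alpha_i * beta_j - alpha_j * beta_i). Collecting: alpha ∧ beta = (-7*x) dx ∧ dy + (2*x - 6*y) dx ∧ dz + (x + 4*y) dy ∧ dz.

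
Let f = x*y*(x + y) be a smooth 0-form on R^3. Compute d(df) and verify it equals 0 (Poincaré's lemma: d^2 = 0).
d(df) = 0

Step 1: df = sum_i (∂f/∂x_i) dx_i = (y*(2*x + y)) dx + (x*(x + 2*y)) dy + (0) dz.
Step 2: Apply d again. Using the 1-form formula, the coefficient of dx ∧ dy in d(df) is ∂^2 f/∂x ∂y - ∂^2 f/∂y ∂x = (2*x + 2*y) - (2*x + 2*y) = 0 (equality of mixed partials for smooth f).
Similarly for dx ∧ dz and dy ∧ dz — all coefficients vanish. So d(df) = 0.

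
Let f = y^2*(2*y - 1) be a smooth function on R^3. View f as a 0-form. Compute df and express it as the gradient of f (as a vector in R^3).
df = (0) dx + (2*y*(3*y - 1)) dy + (0) dz; grad f = (0, 2*y*(3*y - 1), 0)

For a 0-form f, d f = (∂f/∂x) dx + (∂f/∂y) dy + (∂f/∂z) dz. The components of the vector representation are exactly the entries of grad f in Cartesian coordinates:
  ∂f/∂x = 0
  ∂f/∂y = 2*y*(3*y - 1)
  ∂f/∂z = 0.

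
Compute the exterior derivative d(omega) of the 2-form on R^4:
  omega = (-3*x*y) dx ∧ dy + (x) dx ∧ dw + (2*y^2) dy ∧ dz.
d(omega) = 0

For a 2-form omega = sum_{i<j} g_{ij} dx_i ∧ dx_j, the exterior derivative is
  d(omega) = sum_{i<j} d(g_{ij}) ∧ dx_i ∧ dx_j = sum_{i<j, k} (∂g_{ij}/∂x_k) dx_k ∧ dx_i ∧ dx_j.
Expand each term, using dx_k ∧ dx_i ∧ dx_j = sgn(permutation) dx_{(a)} ∧ dx_{(b)} ∧ dx_{(c)} with (a < b < c) sorted:

Collecting like 3-forms: d(omega) = 0.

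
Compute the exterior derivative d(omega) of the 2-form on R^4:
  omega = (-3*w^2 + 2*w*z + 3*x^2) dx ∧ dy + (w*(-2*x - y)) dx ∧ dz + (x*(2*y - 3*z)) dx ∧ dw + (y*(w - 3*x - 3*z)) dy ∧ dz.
d(omega) = (3*w - 3*y) dx ∧ dy ∧ dz + (-6*w - 2*x + 2*z) dx ∧ dy ∧ dw + (x - y) dx ∧ dz ∧ dw + (y) dy ∧ dz ∧ dw

For a 2-form omega = sum_{i<j} g_{ij} dx_i ∧ dx_j, the exterior derivative is
  d(omega) = sum_{i<j} d(g_{ij}) ∧ dx_i ∧ dx_j = sum_{i<j, k} (∂g_{ij}/∂x_k) dx_k ∧ dx_i ∧ dx_j.
Expand each term, using dx_k ∧ dx_i ∧ dx_j = sgn(permutation) dx_{(a)} ∧ dx_{(b)} ∧ dx_{(c)} with (a < b < c) sorted:
  d(-3*w^2 + 2*w*z + 3*x^2) includes (∂/∂z)(-3*w^2 + 2*w*z + 3*x^2) dz = (2*w) dz, which multiplied by dx ∧ dy gives (2*w) dx ∧ dy ∧ dz
  d(-3*w^2 + 2*w*z + 3*x^2) includes (∂/∂w)(-3*w^2 + 2*w*z + 3*x^2) dw = (-6*w + 2*z) dw, which multiplied by dx ∧ dy gives (-6*w + 2*z) dx ∧ dy ∧ dw
  d(w*(-2*x - y)) includes (∂/∂y)(w*(-2*x - y)) dy = (-w) dy, which multiplied by dx ∧ dz gives (w) dx ∧ dy ∧ dz
  d(w*(-2*x - y)) includes (∂/∂w)(w*(-2*x - y)) dw = (-2*x - y) dw, which multiplied by dx ∧ dz gives (-2*x - y) dx ∧ dz ∧ dw
  d(x*(2*y - 3*z)) includes (∂/∂y)(x*(2*y - 3*z)) dy = (2*x) dy, which multiplied by dx ∧ dw gives (-2*x) dx ∧ dy ∧ dw
  d(x*(2*y - 3*z)) includes (∂/∂z)(x*(2*y - 3*z)) dz = (-3*x) dz, which multiplied by dx ∧ dw gives (3*x) dx ∧ dz ∧ dw
  d(y*(w - 3*x - 3*z)) includes (∂/∂x)(y*(w - 3*x - 3*z)) dx = (-3*y) dx, which multiplied by dy ∧ dz gives (-3*y) dx ∧ dy ∧ dz
  d(y*(w - 3*x - 3*z)) includes (∂/∂w)(y*(w - 3*x - 3*z)) dw = (y) dw, which multiplied by dy ∧ dz gives (y) dy ∧ dz ∧ dw
Collecting like 3-forms: d(omega) = (3*w - 3*y) dx ∧ dy ∧ dz + (-6*w - 2*x + 2*z) dx ∧ dy ∧ dw + (x - y) dx ∧ dz ∧ dw + (y) dy ∧ dz ∧ dw.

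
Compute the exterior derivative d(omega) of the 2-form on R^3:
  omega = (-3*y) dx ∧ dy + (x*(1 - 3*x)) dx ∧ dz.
d(omega) = 0

For a 2-form omega = sum_{i<j} g_{ij} dx_i ∧ dx_j, the exterior derivative is
  d(omega) = sum_{i<j} d(g_{ij}) ∧ dx_i ∧ dx_j = sum_{i<j, k} (∂g_{ij}/∂x_k) dx_k ∧ dx_i ∧ dx_j.
Expand each term, using dx_k ∧ dx_i ∧ dx_j = sgn(permutation) dx_{(a)} ∧ dx_{(b)} ∧ dx_{(c)} with (a < b < c) sorted:

Collecting like 3-forms: d(omega) = 0.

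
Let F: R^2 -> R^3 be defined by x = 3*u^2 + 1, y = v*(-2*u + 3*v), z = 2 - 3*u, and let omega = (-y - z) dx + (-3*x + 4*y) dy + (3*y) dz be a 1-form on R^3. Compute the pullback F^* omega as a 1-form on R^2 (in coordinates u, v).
F^* omega = (30*u^2*v + 18*u^2 - 2*u*v^2 + 18*u*v - 12*u - 24*v^3 - 27*v^2 + 6*v) du + (18*u^3 - 38*u^2*v - 72*u*v^2 + 6*u + 72*v^3 - 18*v) dv

Using F^*(f dg) = (f ∘ F) d(g ∘ F), substitute each coordinate x_i by F_i(u, v) in f_i, and replace dx_i by d F_i = (∂F_i/∂u) du + (∂F_i/∂v) dv.
  For the x component: f_1(F) = 2*u*v + 3*u - 3*v^2 - 2; d F_1 = (6*u) du + (0) dv
  For the y component: f_2(F) = -9*u^2 - 8*u*v + 12*v^2 - 3; d F_2 = (-2*v) du + (-2*u + 6*v) dv
  For the z component: f_3(F) = 3*v*(-2*u + 3*v); d F_3 = (-3) du + (0) dv
Combining and collecting du, dv coefficients:
  coeff of du: 30*u^2*v + 18*u^2 - 2*u*v^2 + 18*u*v - 12*u - 24*v^3 - 27*v^2 + 6*v
  coeff of dv: 18*u^3 - 38*u^2*v - 72*u*v^2 + 6*u + 72*v^3 - 18*v
F^* omega = (30*u^2*v + 18*u^2 - 2*u*v^2 + 18*u*v - 12*u - 24*v^3 - 27*v^2 + 6*v) du + (18*u^3 - 38*u^2*v - 72*u*v^2 + 6*u + 72*v^3 - 18*v) dv.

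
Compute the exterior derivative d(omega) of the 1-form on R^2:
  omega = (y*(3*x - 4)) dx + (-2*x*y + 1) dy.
d(omega) = (-3*x - 2*y + 4) dx ∧ dy

For a 1-form omega = sum_i f_i dx_i, the exterior derivative is
  d(omega) = sum_{i < j} (∂f_j/∂x_i - ∂f_i/∂x_j) dx_i ∧ dx_j.
  coefficient of dx ∧ dy: ∂f_2/∂x - ∂f_1/∂y = ∂(-2*x*y + 1)/∂x - ∂(y*(3*x - 4))/∂y = -3*x - 2*y + 4
Assembling: d(omega) = (-3*x - 2*y + 4) dx ∧ dy.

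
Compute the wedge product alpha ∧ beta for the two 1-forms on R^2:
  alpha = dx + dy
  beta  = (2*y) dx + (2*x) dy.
alpha ∧ beta = (2*x - 2*y) dx ∧ dy

Distribute the wedge, using dx_i ∧ dx_j = -dx_j ∧ dx_i and dx_i ∧ dx_i = 0. For each pair (i, j) with i < j, the coefficient of dx_i ∧ dx_j in alpha ∧ beta is (alpha_i * beta_j - alpha_j * beta_i). Collecting: alpha ∧ beta = (2*x - 2*y) dx ∧ dy.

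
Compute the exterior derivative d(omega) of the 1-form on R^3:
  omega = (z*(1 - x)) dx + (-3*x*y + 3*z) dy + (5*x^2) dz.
d(omega) = (-3*y) dx ∧ dy + (11*x - 1) dx ∧ dz + (-3) dy ∧ dz

For a 1-form omega = sum_i f_i dx_i, the exterior derivative is
  d(omega) = sum_{i < j} (∂f_j/∂x_i - ∂f_i/∂x_j) dx_i ∧ dx_j.
  coefficient of dx ∧ dy: ∂f_2/∂x - ∂f_1/∂y = ∂(-3*x*y + 3*z)/∂x - ∂(z*(1 - x))/∂y = -3*y
  coefficient of dx ∧ dz: ∂f_3/∂x - ∂f_1/∂z = ∂(5*x^2)/∂x - ∂(z*(1 - x))/∂z = 11*x - 1
  coefficient of dy ∧ dz: ∂f_3/∂y - ∂f_2/∂z = ∂(5*x^2)/∂y - ∂(-3*x*y + 3*z)/∂z = -3
Assembling: d(omega) = (-3*y) dx ∧ dy + (11*x - 1) dx ∧ dz + (-3) dy ∧ dz.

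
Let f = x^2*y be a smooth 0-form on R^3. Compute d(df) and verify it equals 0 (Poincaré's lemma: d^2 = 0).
d(df) = 0

Step 1: df = sum_i (∂f/∂x_i) dx_i = (2*x*y) dx + (x^2) dy + (0) dz.
Step 2: Apply d again. Using the 1-form formula, the coefficient of dx ∧ dy in d(df) is ∂^2 f/∂x ∂y - ∂^2 f/∂y ∂x = (2*x) - (2*x) = 0 (equality of mixed partials for smooth f).
Similarly for dx ∧ dz and dy ∧ dz — all coefficients vanish. So d(df) = 0.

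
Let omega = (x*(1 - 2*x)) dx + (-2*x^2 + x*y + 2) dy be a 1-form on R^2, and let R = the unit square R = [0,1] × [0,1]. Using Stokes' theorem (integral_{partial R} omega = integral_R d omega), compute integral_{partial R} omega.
integral_(partial R) omega = -3/2

Stokes: integral_partial_R omega = integral_R d omega with d omega = (∂Q/∂x - ∂P/∂y) dx ∧ dy.
  ∂Q/∂x = -4*x + y
  ∂P/∂y = 0
  integrand = ∂Q/∂x - ∂P/∂y = -4*x + y.
Integrating over R: integral_0^1 integral_0^1 (-4*x + y) dx dy = -3/2.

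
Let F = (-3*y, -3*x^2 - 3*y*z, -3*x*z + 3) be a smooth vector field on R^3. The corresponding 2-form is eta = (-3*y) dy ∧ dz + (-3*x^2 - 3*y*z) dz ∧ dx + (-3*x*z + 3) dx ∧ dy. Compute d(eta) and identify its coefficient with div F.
d(eta) = (-3*x - 3*z) dx ∧ dy ∧ dz; div F = -3*x - 3*z

For a 2-form in R^3 of the form above, applying d gives a 3-form with coefficient ∂P/∂x + ∂Q/∂y + ∂R/∂z:
  ∂P/∂x = 0
  ∂Q/∂y = -3*z
  ∂R/∂z = -3*x
Sum = -3*x - 3*z, which is exactly div F.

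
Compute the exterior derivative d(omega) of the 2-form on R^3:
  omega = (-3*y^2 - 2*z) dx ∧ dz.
d(omega) = (6*y) dx ∧ dy ∧ dz

For a 2-form omega = sum_{i<j} g_{ij} dx_i ∧ dx_j, the exterior derivative is
  d(omega) = sum_{i<j} d(g_{ij}) ∧ dx_i ∧ dx_j = sum_{i<j, k} (∂g_{ij}/∂x_k) dx_k ∧ dx_i ∧ dx_j.
Expand each term, using dx_k ∧ dx_i ∧ dx_j = sgn(permutation) dx_{(a)} ∧ dx_{(b)} ∧ dx_{(c)} with (a < b < c) sorted:
  d(-3*y^2 - 2*z) includes (∂/∂y)(-3*y^2 - 2*z) dy = (-6*y) dy, which multiplied by dx ∧ dz gives (6*y) dx ∧ dy ∧ dz
Collecting like 3-forms: d(omega) = (6*y) dx ∧ dy ∧ dz.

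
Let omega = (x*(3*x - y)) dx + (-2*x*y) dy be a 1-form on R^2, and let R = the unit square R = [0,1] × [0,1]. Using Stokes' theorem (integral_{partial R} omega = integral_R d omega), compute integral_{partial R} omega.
integral_(partial R) omega = -1/2

Stokes: integral_partial_R omega = integral_R d omega with d omega = (∂Q/∂x - ∂P/∂y) dx ∧ dy.
  ∂Q/∂x = -2*y
  ∂P/∂y = -x
  integrand = ∂Q/∂x - ∂P/∂y = x - 2*y.
Integrating over R: integral_0^1 integral_0^1 (x - 2*y) dx dy = -1/2.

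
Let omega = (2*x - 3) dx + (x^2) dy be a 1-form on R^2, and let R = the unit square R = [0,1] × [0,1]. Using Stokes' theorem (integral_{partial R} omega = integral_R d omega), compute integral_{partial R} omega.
integral_(partial R) omega = 1

Stokes: integral_partial_R omega = integral_R d omega with d omega = (∂Q/∂x - ∂P/∂y) dx ∧ dy.
  ∂Q/∂x = 2*x
  ∂P/∂y = 0
  integrand = ∂Q/∂x - ∂P/∂y = 2*x.
Integrating over R: integral_0^1 integral_0^1 (2*x) dx dy = 1.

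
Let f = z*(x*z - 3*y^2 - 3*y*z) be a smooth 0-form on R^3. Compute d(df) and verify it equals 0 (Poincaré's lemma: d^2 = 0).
d(df) = 0

Step 1: df = sum_i (∂f/∂x_i) dx_i = (z^2) dx + (3*z*(-2*y - z)) dy + (2*x*z - 3*y^2 - 6*y*z) dz.
Step 2: Apply d again. Using the 1-form formula, the coefficient of dx ∧ dy in d(df) is ∂^2 f/∂x ∂y - ∂^2 f/∂y ∂x = (0) - (0) = 0 (equality of mixed partials for smooth f).
Similarly for dx ∧ dz and dy ∧ dz — all coefficients vanish. So d(df) = 0.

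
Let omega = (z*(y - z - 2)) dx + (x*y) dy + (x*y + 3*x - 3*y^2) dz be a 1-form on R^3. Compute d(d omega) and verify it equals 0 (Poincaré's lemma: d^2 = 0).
d(d omega) = 0

Step 1: d omega = sum_{i<j} (∂f_j/∂x_i - ∂f_i/∂x_j) dx_i ∧ dx_j:
  coeff of dx ∧ dy: y - z
  coeff of dx ∧ dz: 2*z + 5
  coeff of dy ∧ dz: x - 6*y
Step 2: Apply d again to each 2-form coefficient. The only possible 3-form in R^3 is dx ∧ dy ∧ dz, with coefficient
  ∂(coeff of dy∧dz)/∂x - ∂(coeff of dx∧dz)/∂y + ∂(coeff of dx∧dy)/∂z
  = ∂/∂x (x - 6*y) - ∂/∂y (2*z + 5) + ∂/∂z (y - z).
Each of these terms simplifies to sums of mixed partials that cancel in pairs. The result is 0 (by equality of mixed partials for smooth functions — Schwarz / Clairaut).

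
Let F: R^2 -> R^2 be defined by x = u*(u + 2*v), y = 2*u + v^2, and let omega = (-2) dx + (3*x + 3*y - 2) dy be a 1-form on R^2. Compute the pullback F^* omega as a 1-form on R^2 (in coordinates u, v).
F^* omega = (6*u^2 + 12*u*v + 8*u + 6*v^2 - 4*v - 4) du + (6*u^2*v + 12*u*v^2 + 12*u*v - 4*u + 6*v^3 - 4*v) dv

Using F^*(f dg) = (f ∘ F) d(g ∘ F), substitute each coordinate x_i by F_i(u, v) in f_i, and replace dx_i by d F_i = (∂F_i/∂u) du + (∂F_i/∂v) dv.
  For the x component: f_1(F) = -2; d F_1 = (2*u + 2*v) du + (2*u) dv
  For the y component: f_2(F) = 3*u^2 + 6*u*v + 6*u + 3*v^2 - 2; d F_2 = (2) du + (2*v) dv
Combining and collecting du, dv coefficients:
  coeff of du: 6*u^2 + 12*u*v + 8*u + 6*v^2 - 4*v - 4
  coeff of dv: 6*u^2*v + 12*u*v^2 + 12*u*v - 4*u + 6*v^3 - 4*v
F^* omega = (6*u^2 + 12*u*v + 8*u + 6*v^2 - 4*v - 4) du + (6*u^2*v + 12*u*v^2 + 12*u*v - 4*u + 6*v^3 - 4*v) dv.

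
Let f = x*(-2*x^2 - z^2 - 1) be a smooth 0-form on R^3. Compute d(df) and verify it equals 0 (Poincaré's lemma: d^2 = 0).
d(df) = 0

Step 1: df = sum_i (∂f/∂x_i) dx_i = (-6*x^2 - z^2 - 1) dx + (0) dy + (-2*x*z) dz.
Step 2: Apply d again. Using the 1-form formula, the coefficient of dx ∧ dy in d(df) is ∂^2 f/∂x ∂y - ∂^2 f/∂y ∂x = (0) - (0) = 0 (equality of mixed partials for smooth f).
Similarly for dx ∧ dz and dy ∧ dz — all coefficients vanish. So d(df) = 0.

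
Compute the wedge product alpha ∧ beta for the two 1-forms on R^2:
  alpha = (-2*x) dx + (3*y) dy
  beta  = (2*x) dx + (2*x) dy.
alpha ∧ beta = (-2*x*(2*x + 3*y)) dx ∧ dy

Distribute the wedge, using dx_i ∧ dx_j = -dx_j ∧ dx_i and dx_i ∧ dx_i = 0. For each pair (i, j) with i < j, the coefficient of dx_i ∧ dx_j in alpha ∧ beta is (alpha_i * beta_j - alpha_j * beta_i). Collecting: alpha ∧ beta = (-2*x*(2*x + 3*y)) dx ∧ dy.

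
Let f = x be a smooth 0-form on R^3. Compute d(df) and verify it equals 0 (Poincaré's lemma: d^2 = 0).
d(df) = 0

Step 1: df = sum_i (∂f/∂x_i) dx_i = (1) dx + (0) dy + (0) dz.
Step 2: Apply d again. Using the 1-form formula, the coefficient of dx ∧ dy in d(df) is ∂^2 f/∂x ∂y - ∂^2 f/∂y ∂x = (0) - (0) = 0 (equality of mixed partials for smooth f).
Similarly for dx ∧ dz and dy ∧ dz — all coefficients vanish. So d(df) = 0.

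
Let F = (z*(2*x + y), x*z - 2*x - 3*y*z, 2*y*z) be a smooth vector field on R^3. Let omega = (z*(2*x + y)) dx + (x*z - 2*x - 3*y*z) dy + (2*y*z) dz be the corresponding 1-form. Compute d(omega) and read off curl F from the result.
d(omega) = (-x + 3*y + 2*z) dy ∧ dz + (2*x + y) dz ∧ dx + (-2) dx ∧ dy; curl F = (-x + 3*y + 2*z, 2*x + y, -2)

d omega = sum_{i<j} (∂f_j/∂x_i - ∂f_i/∂x_j) dx_i ∧ dx_j. Under the identification (dy ∧ dz, dz ∧ dx, dx ∧ dy) ↔ (e_x, e_y, e_z), the coefficients are exactly the components of curl F. Compute:
  ∂R/∂y - ∂Q/∂z = (2*z) - (x - 3*y) = -x + 3*y + 2*z
  ∂P/∂z - ∂R/∂x = (2*x + y) - (0) = 2*x + y
  ∂Q/∂x - ∂P/∂y = (z - 2) - (z) = -2.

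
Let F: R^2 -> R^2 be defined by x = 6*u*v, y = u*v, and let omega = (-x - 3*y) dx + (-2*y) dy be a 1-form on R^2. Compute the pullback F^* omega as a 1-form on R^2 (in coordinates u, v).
F^* omega = (-56*u*v^2) du + (-56*u^2*v) dv

Using F^*(f dg) = (f ∘ F) d(g ∘ F), substitute each coordinate x_i by F_i(u, v) in f_i, and replace dx_i by d F_i = (∂F_i/∂u) du + (∂F_i/∂v) dv.
  For the x component: f_1(F) = -9*u*v; d F_1 = (6*v) du + (6*u) dv
  For the y component: f_2(F) = -2*u*v; d F_2 = (v) du + (u) dv
Combining and collecting du, dv coefficients:
  coeff of du: -56*u*v^2
  coeff of dv: -56*u^2*v
F^* omega = (-56*u*v^2) du + (-56*u^2*v) dv.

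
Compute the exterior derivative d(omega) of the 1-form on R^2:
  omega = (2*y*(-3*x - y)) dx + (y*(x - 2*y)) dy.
d(omega) = (6*x + 5*y) dx ∧ dy

For a 1-form omega = sum_i f_i dx_i, the exterior derivative is
  d(omega) = sum_{i < j} (∂f_j/∂x_i - ∂f_i/∂x_j) dx_i ∧ dx_j.
  coefficient of dx ∧ dy: ∂f_2/∂x - ∂f_1/∂y = ∂(y*(x - 2*y))/∂x - ∂(2*y*(-3*x - y))/∂y = 6*x + 5*y
Assembling: d(omega) = (6*x + 5*y) dx ∧ dy.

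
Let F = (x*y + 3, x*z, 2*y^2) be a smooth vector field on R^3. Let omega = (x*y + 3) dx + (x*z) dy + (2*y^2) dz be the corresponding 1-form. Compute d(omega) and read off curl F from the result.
d(omega) = (-x + 4*y) dy ∧ dz + (0) dz ∧ dx + (-x + z) dx ∧ dy; curl F = (-x + 4*y, 0, -x + z)

d omega = sum_{i<j} (∂f_j/∂x_i - ∂f_i/∂x_j) dx_i ∧ dx_j. Under the identification (dy ∧ dz, dz ∧ dx, dx ∧ dy) ↔ (e_x, e_y, e_z), the coefficients are exactly the components of curl F. Compute:
  ∂R/∂y - ∂Q/∂z = (4*y) - (x) = -x + 4*y
  ∂P/∂z - ∂R/∂x = (0) - (0) = 0
  ∂Q/∂x - ∂P/∂y = (z) - (x) = -x + z.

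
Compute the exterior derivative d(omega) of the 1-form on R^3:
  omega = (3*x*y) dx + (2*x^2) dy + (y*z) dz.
d(omega) = (x) dx ∧ dy + (z) dy ∧ dz

For a 1-form omega = sum_i f_i dx_i, the exterior derivative is
  d(omega) = sum_{i < j} (∂f_j/∂x_i - ∂f_i/∂x_j) dx_i ∧ dx_j.
  coefficient of dx ∧ dy: ∂f_2/∂x - ∂f_1/∂y = ∂(2*x^2)/∂x - ∂(3*x*y)/∂y = x
  coefficient of dy ∧ dz: ∂f_3/∂y - ∂f_2/∂z = ∂(y*z)/∂y - ∂(2*x^2)/∂z = z
Assembling: d(omega) = (x) dx ∧ dy + (z) dy ∧ dz.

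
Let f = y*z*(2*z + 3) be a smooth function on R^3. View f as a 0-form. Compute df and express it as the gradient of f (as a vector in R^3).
df = (0) dx + (z*(2*z + 3)) dy + (y*(4*z + 3)) dz; grad f = (0, z*(2*z + 3), y*(4*z + 3))

For a 0-form f, d f = (∂f/∂x) dx + (∂f/∂y) dy + (∂f/∂z) dz. The components of the vector representation are exactly the entries of grad f in Cartesian coordinates:
  ∂f/∂x = 0
  ∂f/∂y = z*(2*z + 3)
  ∂f/∂z = y*(4*z + 3).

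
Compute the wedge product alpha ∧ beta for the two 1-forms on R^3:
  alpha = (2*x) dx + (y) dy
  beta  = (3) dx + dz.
alpha ∧ beta = (2*x) dx ∧ dz + (-3*y) dx ∧ dy + (y) dy ∧ dz

Distribute the wedge, using dx_i ∧ dx_j = -dx_j ∧ dx_i and dx_i ∧ dx_i = 0. For each pair (i, j) with i < j, the coefficient of dx_i ∧ dx_j in alpha ∧ beta is (alpha_i * beta_j - alpha_j * beta_i). Collecting: alpha ∧ beta = (2*x) dx ∧ dz + (-3*y) dx ∧ dy + (y) dy ∧ dz.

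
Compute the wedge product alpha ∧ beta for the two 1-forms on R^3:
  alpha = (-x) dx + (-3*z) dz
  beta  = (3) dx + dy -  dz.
alpha ∧ beta = (-x) dx ∧ dy + (x + 9*z) dx ∧ dz + (3*z) dy ∧ dz

Distribute the wedge, using dx_i ∧ dx_j = -dx_j ∧ dx_i and dx_i ∧ dx_i = 0. For each pair (i, j) with i < j, the coefficient of dx_i ∧ dx_j in alpha ∧ beta is (alpha_i * beta_j - alpha_j * beta_i). Collecting: alpha ∧ beta = (-x) dx ∧ dy + (x + 9*z) dx ∧ dz + (3*z) dy ∧ dz.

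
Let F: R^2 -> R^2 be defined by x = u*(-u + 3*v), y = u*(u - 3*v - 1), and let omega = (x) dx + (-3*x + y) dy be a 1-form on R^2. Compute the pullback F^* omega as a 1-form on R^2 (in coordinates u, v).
F^* omega = (u*(10*u^2 - 45*u*v - 6*u + 45*v^2 + 15*v + 1)) du + (u^2*(-15*u + 45*v + 3)) dv

Using F^*(f dg) = (f ∘ F) d(g ∘ F), substitute each coordinate x_i by F_i(u, v) in f_i, and replace dx_i by d F_i = (∂F_i/∂u) du + (∂F_i/∂v) dv.
  For the x component: f_1(F) = u*(-u + 3*v); d F_1 = (-2*u + 3*v) du + (3*u) dv
  For the y component: f_2(F) = u*(4*u - 12*v - 1); d F_2 = (2*u - 3*v - 1) du + (-3*u) dv
Combining and collecting du, dv coefficients:
  coeff of du: u*(10*u^2 - 45*u*v - 6*u + 45*v^2 + 15*v + 1)
  coeff of dv: u^2*(-15*u + 45*v + 3)
F^* omega = (u*(10*u^2 - 45*u*v - 6*u + 45*v^2 + 15*v + 1)) du + (u^2*(-15*u + 45*v + 3)) dv.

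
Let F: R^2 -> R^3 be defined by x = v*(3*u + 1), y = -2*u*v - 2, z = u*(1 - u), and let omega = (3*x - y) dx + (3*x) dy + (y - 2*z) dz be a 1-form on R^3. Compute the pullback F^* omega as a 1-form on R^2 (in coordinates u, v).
F^* omega = (-4*u^3 + 4*u^2*v + 6*u^2 + 15*u*v^2 - 2*u*v + 2*u + 3*v^2 + 6*v - 2) du + (15*u^2*v + 14*u*v + 6*u + 3*v + 2) dv

Using F^*(f dg) = (f ∘ F) d(g ∘ F), substitute each coordinate x_i by F_i(u, v) in f_i, and replace dx_i by d F_i = (∂F_i/∂u) du + (∂F_i/∂v) dv.
  For the x component: f_1(F) = 11*u*v + 3*v + 2; d F_1 = (3*v) du + (3*u + 1) dv
  For the y component: f_2(F) = 3*v*(3*u + 1); d F_2 = (-2*v) du + (-2*u) dv
  For the z component: f_3(F) = 2*u^2 - 2*u*v - 2*u - 2; d F_3 = (1 - 2*u) du + (0) dv
Combining and collecting du, dv coefficients:
  coeff of du: -4*u^3 + 4*u^2*v + 6*u^2 + 15*u*v^2 - 2*u*v + 2*u + 3*v^2 + 6*v - 2
  coeff of dv: 15*u^2*v + 14*u*v + 6*u + 3*v + 2
F^* omega = (-4*u^3 + 4*u^2*v + 6*u^2 + 15*u*v^2 - 2*u*v + 2*u + 3*v^2 + 6*v - 2) du + (15*u^2*v + 14*u*v + 6*u + 3*v + 2) dv.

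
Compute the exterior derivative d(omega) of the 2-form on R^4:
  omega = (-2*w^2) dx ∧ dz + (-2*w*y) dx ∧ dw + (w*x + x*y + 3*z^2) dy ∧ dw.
d(omega) = (-4*w) dx ∧ dz ∧ dw + (3*w + y) dx ∧ dy ∧ dw + (-6*z) dy ∧ dz ∧ dw

For a 2-form omega = sum_{i<j} g_{ij} dx_i ∧ dx_j, the exterior derivative is
  d(omega) = sum_{i<j} d(g_{ij}) ∧ dx_i ∧ dx_j = sum_{i<j, k} (∂g_{ij}/∂x_k) dx_k ∧ dx_i ∧ dx_j.
Expand each term, using dx_k ∧ dx_i ∧ dx_j = sgn(permutation) dx_{(a)} ∧ dx_{(b)} ∧ dx_{(c)} with (a < b < c) sorted:
  d(-2*w^2) includes (∂/∂w)(-2*w^2) dw = (-4*w) dw, which multiplied by dx ∧ dz gives (-4*w) dx ∧ dz ∧ dw
  d(-2*w*y) includes (∂/∂y)(-2*w*y) dy = (-2*w) dy, which multiplied by dx ∧ dw gives (2*w) dx ∧ dy ∧ dw
  d(w*x + x*y + 3*z^2) includes (∂/∂x)(w*x + x*y + 3*z^2) dx = (w + y) dx, which multiplied by dy ∧ dw gives (w + y) dx ∧ dy ∧ dw
  d(w*x + x*y + 3*z^2) includes (∂/∂z)(w*x + x*y + 3*z^2) dz = (6*z) dz, which multiplied by dy ∧ dw gives (-6*z) dy ∧ dz ∧ dw
Collecting like 3-forms: d(omega) = (-4*w) dx ∧ dz ∧ dw + (3*w + y) dx ∧ dy ∧ dw + (-6*z) dy ∧ dz ∧ dw.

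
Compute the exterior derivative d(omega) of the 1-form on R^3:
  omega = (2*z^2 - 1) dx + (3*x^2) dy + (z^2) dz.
d(omega) = (6*x) dx ∧ dy + (-4*z) dx ∧ dz

For a 1-form omega = sum_i f_i dx_i, the exterior derivative is
  d(omega) = sum_{i < j} (∂f_j/∂x_i - ∂f_i/∂x_j) dx_i ∧ dx_j.
  coefficient of dx ∧ dy: ∂f_2/∂x - ∂f_1/∂y = ∂(3*x^2)/∂x - ∂(2*z^2 - 1)/∂y = 6*x
  coefficient of dx ∧ dz: ∂f_3/∂x - ∂f_1/∂z = ∂(z^2)/∂x - ∂(2*z^2 - 1)/∂z = -4*z
Assembling: d(omega) = (6*x) dx ∧ dy + (-4*z) dx ∧ dz.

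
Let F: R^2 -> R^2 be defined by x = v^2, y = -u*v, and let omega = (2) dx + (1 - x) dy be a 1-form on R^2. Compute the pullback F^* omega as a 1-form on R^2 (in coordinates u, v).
F^* omega = (v^3 - v) du + (u*v^2 - u + 4*v) dv

Using F^*(f dg) = (f ∘ F) d(g ∘ F), substitute each coordinate x_i by F_i(u, v) in f_i, and replace dx_i by d F_i = (∂F_i/∂u) du + (∂F_i/∂v) dv.
  For the x component: f_1(F) = 2; d F_1 = (0) du + (2*v) dv
  For the y component: f_2(F) = 1 - v^2; d F_2 = (-v) du + (-u) dv
Combining and collecting du, dv coefficients:
  coeff of du: v^3 - v
  coeff of dv: u*v^2 - u + 4*v
F^* omega = (v^3 - v) du + (u*v^2 - u + 4*v) dv.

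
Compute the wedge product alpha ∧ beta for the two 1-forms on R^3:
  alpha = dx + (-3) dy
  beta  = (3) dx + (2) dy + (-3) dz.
alpha ∧ beta = (11) dx ∧ dy + (-3) dx ∧ dz + (9) dy ∧ dz

Distribute the wedge, using dx_i ∧ dx_j = -dx_j ∧ dx_i and dx_i ∧ dx_i = 0. For each pair (i, j) with i < j, the coefficient of dx_i ∧ dx_j in alpha ∧ beta is (alpha_i * beta_j - alpha_j * beta_i). Collecting: alpha ∧ beta = (11) dx ∧ dy + (-3) dx ∧ dz + (9) dy ∧ dz.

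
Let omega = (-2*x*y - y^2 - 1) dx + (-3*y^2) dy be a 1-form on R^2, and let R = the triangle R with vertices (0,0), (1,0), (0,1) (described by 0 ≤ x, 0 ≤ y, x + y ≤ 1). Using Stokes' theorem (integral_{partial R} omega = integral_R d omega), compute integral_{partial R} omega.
integral_(partial R) omega = 2/3

Stokes: integral_partial_R omega = integral_R d omega with d omega = (∂Q/∂x - ∂P/∂y) dx ∧ dy.
  ∂Q/∂x = 0
  ∂P/∂y = -2*x - 2*y
  integrand = ∂Q/∂x - ∂P/∂y = 2*x + 2*y.
Integrating over R: integral_0^1 integral_0^{1-x} (2*x + 2*y) dy dx = 2/3.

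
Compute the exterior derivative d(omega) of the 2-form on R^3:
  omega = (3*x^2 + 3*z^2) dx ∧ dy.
d(omega) = (6*z) dx ∧ dy ∧ dz

For a 2-form omega = sum_{i<j} g_{ij} dx_i ∧ dx_j, the exterior derivative is
  d(omega) = sum_{i<j} d(g_{ij}) ∧ dx_i ∧ dx_j = sum_{i<j, k} (∂g_{ij}/∂x_k) dx_k ∧ dx_i ∧ dx_j.
Expand each term, using dx_k ∧ dx_i ∧ dx_j = sgn(permutation) dx_{(a)} ∧ dx_{(b)} ∧ dx_{(c)} with (a < b < c) sorted:
  d(3*x^2 + 3*z^2) includes (∂/∂z)(3*x^2 + 3*z^2) dz = (6*z) dz, which multiplied by dx ∧ dy gives (6*z) dx ∧ dy ∧ dz
Collecting like 3-forms: d(omega) = (6*z) dx ∧ dy ∧ dz.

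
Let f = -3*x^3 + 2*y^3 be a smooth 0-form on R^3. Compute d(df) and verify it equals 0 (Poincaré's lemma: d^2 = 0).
d(df) = 0

Step 1: df = sum_i (∂f/∂x_i) dx_i = (-9*x^2) dx + (6*y^2) dy + (0) dz.
Step 2: Apply d again. Using the 1-form formula, the coefficient of dx ∧ dy in d(df) is ∂^2 f/∂x ∂y - ∂^2 f/∂y ∂x = (0) - (0) = 0 (equality of mixed partials for smooth f).
Similarly for dx ∧ dz and dy ∧ dz — all coefficients vanish. So d(df) = 0.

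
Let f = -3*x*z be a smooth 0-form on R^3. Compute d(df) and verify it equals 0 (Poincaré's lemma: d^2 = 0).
d(df) = 0

Step 1: df = sum_i (∂f/∂x_i) dx_i = (-3*z) dx + (0) dy + (-3*x) dz.
Step 2: Apply d again. Using the 1-form formula, the coefficient of dx ∧ dy in d(df) is ∂^2 f/∂x ∂y - ∂^2 f/∂y ∂x = (0) - (0) = 0 (equality of mixed partials for smooth f).
Similarly for dx ∧ dz and dy ∧ dz — all coefficients vanish. So d(df) = 0.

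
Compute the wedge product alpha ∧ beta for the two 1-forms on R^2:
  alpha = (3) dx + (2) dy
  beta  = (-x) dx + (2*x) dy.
alpha ∧ beta = (8*x) dx ∧ dy

Distribute the wedge, using dx_i ∧ dx_j = -dx_j ∧ dx_i and dx_i ∧ dx_i = 0. For each pair (i, j) with i < j, the coefficient of dx_i ∧ dx_j in alpha ∧ beta is (alpha_i * beta_j - alpha_j * beta_i). Collecting: alpha ∧ beta = (8*x) dx ∧ dy.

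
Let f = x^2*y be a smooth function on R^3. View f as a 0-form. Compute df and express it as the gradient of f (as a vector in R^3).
df = (2*x*y) dx + (x^2) dy + (0) dz; grad f = (2*x*y, x^2, 0)

For a 0-form f, d f = (∂f/∂x) dx + (∂f/∂y) dy + (∂f/∂z) dz. The components of the vector representation are exactly the entries of grad f in Cartesian coordinates:
  ∂f/∂x = 2*x*y
  ∂f/∂y = x^2
  ∂f/∂z = 0.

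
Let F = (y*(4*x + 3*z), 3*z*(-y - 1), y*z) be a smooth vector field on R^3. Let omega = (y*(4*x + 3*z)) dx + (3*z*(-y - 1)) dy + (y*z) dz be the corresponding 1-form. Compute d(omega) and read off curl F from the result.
d(omega) = (3*y + z + 3) dy ∧ dz + (3*y) dz ∧ dx + (-4*x - 3*z) dx ∧ dy; curl F = (3*y + z + 3, 3*y, -4*x - 3*z)

d omega = sum_{i<j} (∂f_j/∂x_i - ∂f_i/∂x_j) dx_i ∧ dx_j. Under the identification (dy ∧ dz, dz ∧ dx, dx ∧ dy) ↔ (e_x, e_y, e_z), the coefficients are exactly the components of curl F. Compute:
  ∂R/∂y - ∂Q/∂z = (z) - (-3*y - 3) = 3*y + z + 3
  ∂P/∂z - ∂R/∂x = (3*y) - (0) = 3*y
  ∂Q/∂x - ∂P/∂y = (0) - (4*x + 3*z) = -4*x - 3*z.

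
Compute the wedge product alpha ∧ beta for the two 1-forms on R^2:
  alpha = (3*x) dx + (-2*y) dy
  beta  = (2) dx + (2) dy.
alpha ∧ beta = (6*x + 4*y) dx ∧ dy

Distribute the wedge, using dx_i ∧ dx_j = -dx_j ∧ dx_i and dx_i ∧ dx_i = 0. For each pair (i, j) with i < j, the coefficient of dx_i ∧ dx_j in alpha ∧ beta is (alpha_i * beta_j - alpha_j * beta_i). Collecting: alpha ∧ beta = (6*x + 4*y) dx ∧ dy.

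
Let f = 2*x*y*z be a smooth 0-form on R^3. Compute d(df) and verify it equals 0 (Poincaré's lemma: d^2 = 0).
d(df) = 0

Step 1: df = sum_i (∂f/∂x_i) dx_i = (2*y*z) dx + (2*x*z) dy + (2*x*y) dz.
Step 2: Apply d again. Using the 1-form formula, the coefficient of dx ∧ dy in d(df) is ∂^2 f/∂x ∂y - ∂^2 f/∂y ∂x = (2*z) - (2*z) = 0 (equality of mixed partials for smooth f).
Similarly for dx ∧ dz and dy ∧ dz — all coefficients vanish. So d(df) = 0.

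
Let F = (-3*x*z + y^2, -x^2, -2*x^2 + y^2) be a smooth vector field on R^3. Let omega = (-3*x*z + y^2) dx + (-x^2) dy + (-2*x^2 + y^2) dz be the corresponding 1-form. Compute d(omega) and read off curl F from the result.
d(omega) = (2*y) dy ∧ dz + (x) dz ∧ dx + (-2*x - 2*y) dx ∧ dy; curl F = (2*y, x, -2*x - 2*y)

d omega = sum_{i<j} (∂f_j/∂x_i - ∂f_i/∂x_j) dx_i ∧ dx_j. Under the identification (dy ∧ dz, dz ∧ dx, dx ∧ dy) ↔ (e_x, e_y, e_z), the coefficients are exactly the components of curl F. Compute:
  ∂R/∂y - ∂Q/∂z = (2*y) - (0) = 2*y
  ∂P/∂z - ∂R/∂x = (-3*x) - (-4*x) = x
  ∂Q/∂x - ∂P/∂y = (-2*x) - (2*y) = -2*x - 2*y.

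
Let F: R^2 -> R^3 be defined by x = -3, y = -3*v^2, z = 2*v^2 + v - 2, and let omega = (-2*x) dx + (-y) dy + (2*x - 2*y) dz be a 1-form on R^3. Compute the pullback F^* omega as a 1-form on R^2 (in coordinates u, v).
F^* omega = (6*v^3 + 6*v^2 - 24*v - 6) dv

Using F^*(f dg) = (f ∘ F) d(g ∘ F), substitute each coordinate x_i by F_i(u, v) in f_i, and replace dx_i by d F_i = (∂F_i/∂u) du + (∂F_i/∂v) dv.
  For the x component: f_1(F) = 6; d F_1 = (0) du + (0) dv
  For the y component: f_2(F) = 3*v^2; d F_2 = (0) du + (-6*v) dv
  For the z component: f_3(F) = 6*v^2 - 6; d F_3 = (0) du + (4*v + 1) dv
Combining and collecting du, dv coefficients:
  coeff of du: 0
  coeff of dv: 6*v^3 + 6*v^2 - 24*v - 6
F^* omega = (6*v^3 + 6*v^2 - 24*v - 6) dv.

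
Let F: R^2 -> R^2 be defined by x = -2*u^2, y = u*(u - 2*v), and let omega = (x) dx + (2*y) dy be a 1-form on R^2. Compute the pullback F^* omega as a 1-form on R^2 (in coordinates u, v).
F^* omega = (4*u*(3*u^2 - 3*u*v + 2*v^2)) du + (4*u^2*(-u + 2*v)) dv

Using F^*(f dg) = (f ∘ F) d(g ∘ F), substitute each coordinate x_i by F_i(u, v) in f_i, and replace dx_i by d F_i = (∂F_i/∂u) du + (∂F_i/∂v) dv.
  For the x component: f_1(F) = -2*u^2; d F_1 = (-4*u) du + (0) dv
  For the y component: f_2(F) = 2*u*(u - 2*v); d F_2 = (2*u - 2*v) du + (-2*u) dv
Combining and collecting du, dv coefficients:
  coeff of du: 4*u*(3*u^2 - 3*u*v + 2*v^2)
  coeff of dv: 4*u^2*(-u + 2*v)
F^* omega = (4*u*(3*u^2 - 3*u*v + 2*v^2)) du + (4*u^2*(-u + 2*v)) dv.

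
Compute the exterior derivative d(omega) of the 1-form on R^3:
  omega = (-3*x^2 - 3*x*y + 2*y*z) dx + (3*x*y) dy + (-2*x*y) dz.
d(omega) = (3*x + 3*y - 2*z) dx ∧ dy + (-4*y) dx ∧ dz + (-2*x) dy ∧ dz

For a 1-form omega = sum_i f_i dx_i, the exterior derivative is
  d(omega) = sum_{i < j} (∂f_j/∂x_i - ∂f_i/∂x_j) dx_i ∧ dx_j.
  coefficient of dx ∧ dy: ∂f_2/∂x - ∂f_1/∂y = ∂(3*x*y)/∂x - ∂(-3*x^2 - 3*x*y + 2*y*z)/∂y = 3*x + 3*y - 2*z
  coefficient of dx ∧ dz: ∂f_3/∂x - ∂f_1/∂z = ∂(-2*x*y)/∂x - ∂(-3*x^2 - 3*x*y + 2*y*z)/∂z = -4*y
  coefficient of dy ∧ dz: ∂f_3/∂y - ∂f_2/∂z = ∂(-2*x*y)/∂y - ∂(3*x*y)/∂z = -2*x
Assembling: d(omega) = (3*x + 3*y - 2*z) dx ∧ dy + (-4*y) dx ∧ dz + (-2*x) dy ∧ dz.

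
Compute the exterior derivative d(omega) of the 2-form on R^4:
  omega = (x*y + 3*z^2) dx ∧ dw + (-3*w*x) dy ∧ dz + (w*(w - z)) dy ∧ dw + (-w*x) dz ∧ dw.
d(omega) = (-x) dx ∧ dy ∧ dw + (-w - 6*z) dx ∧ dz ∧ dw + (-3*w) dx ∧ dy ∧ dz + (w - 3*x) dy ∧ dz ∧ dw

For a 2-form omega = sum_{i<j} g_{ij} dx_i ∧ dx_j, the exterior derivative is
  d(omega) = sum_{i<j} d(g_{ij}) ∧ dx_i ∧ dx_j = sum_{i<j, k} (∂g_{ij}/∂x_k) dx_k ∧ dx_i ∧ dx_j.
Expand each term, using dx_k ∧ dx_i ∧ dx_j = sgn(permutation) dx_{(a)} ∧ dx_{(b)} ∧ dx_{(c)} with (a < b < c) sorted:
  d(x*y + 3*z^2) includes (∂/∂y)(x*y + 3*z^2) dy = (x) dy, which multiplied by dx ∧ dw gives (-x) dx ∧ dy ∧ dw
  d(x*y + 3*z^2) includes (∂/∂z)(x*y + 3*z^2) dz = (6*z) dz, which multiplied by dx ∧ dw gives (-6*z) dx ∧ dz ∧ dw
  d(-3*w*x) includes (∂/∂x)(-3*w*x) dx = (-3*w) dx, which multiplied by dy ∧ dz gives (-3*w) dx ∧ dy ∧ dz
  d(-3*w*x) includes (∂/∂w)(-3*w*x) dw = (-3*x) dw, which multiplied by dy ∧ dz gives (-3*x) dy ∧ dz ∧ dw
  d(w*(w - z)) includes (∂/∂z)(w*(w - z)) dz = (-w) dz, which multiplied by dy ∧ dw gives (w) dy ∧ dz ∧ dw
  d(-w*x) includes (∂/∂x)(-w*x) dx = (-w) dx, which multiplied by dz ∧ dw gives (-w) dx ∧ dz ∧ dw
Collecting like 3-forms: d(omega) = (-x) dx ∧ dy ∧ dw + (-w - 6*z) dx ∧ dz ∧ dw + (-3*w) dx ∧ dy ∧ dz + (w - 3*x) dy ∧ dz ∧ dw.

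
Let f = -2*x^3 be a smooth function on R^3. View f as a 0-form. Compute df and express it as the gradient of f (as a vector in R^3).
df = (-6*x^2) dx + (0) dy + (0) dz; grad f = (-6*x^2, 0, 0)

For a 0-form f, d f = (∂f/∂x) dx + (∂f/∂y) dy + (∂f/∂z) dz. The components of the vector representation are exactly the entries of grad f in Cartesian coordinates:
  ∂f/∂x = -6*x^2
  ∂f/∂y = 0
  ∂f/∂z = 0.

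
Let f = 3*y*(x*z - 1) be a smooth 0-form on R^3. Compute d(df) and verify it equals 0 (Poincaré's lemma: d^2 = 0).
d(df) = 0

Step 1: df = sum_i (∂f/∂x_i) dx_i = (3*y*z) dx + (3*x*z - 3) dy + (3*x*y) dz.
Step 2: Apply d again. Using the 1-form formula, the coefficient of dx ∧ dy in d(df) is ∂^2 f/∂x ∂y - ∂^2 f/∂y ∂x = (3*z) - (3*z) = 0 (equality of mixed partials for smooth f).
Similarly for dx ∧ dz and dy ∧ dz — all coefficients vanish. So d(df) = 0.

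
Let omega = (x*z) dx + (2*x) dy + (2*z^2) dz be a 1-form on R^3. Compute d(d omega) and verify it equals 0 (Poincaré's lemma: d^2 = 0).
d(d omega) = 0

Step 1: d omega = sum_{i<j} (∂f_j/∂x_i - ∂f_i/∂x_j) dx_i ∧ dx_j:
  coeff of dx ∧ dy: 2
  coeff of dx ∧ dz: -x
  coeff of dy ∧ dz: 0
Step 2: Apply d again to each 2-form coefficient. The only possible 3-form in R^3 is dx ∧ dy ∧ dz, with coefficient
  ∂(coeff of dy∧dz)/∂x - ∂(coeff of dx∧dz)/∂y + ∂(coeff of dx∧dy)/∂z
  = ∂/∂x (0) - ∂/∂y (-x) + ∂/∂z (2).
Each of these terms simplifies to sums of mixed partials that cancel in pairs. The result is 0 (by equality of mixed partials for smooth functions — Schwarz / Clairaut).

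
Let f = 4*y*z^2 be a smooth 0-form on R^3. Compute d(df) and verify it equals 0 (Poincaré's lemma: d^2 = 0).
d(df) = 0

Step 1: df = sum_i (∂f/∂x_i) dx_i = (0) dx + (4*z^2) dy + (8*y*z) dz.
Step 2: Apply d again. Using the 1-form formula, the coefficient of dx ∧ dy in d(df) is ∂^2 f/∂x ∂y - ∂^2 f/∂y ∂x = (0) - (0) = 0 (equality of mixed partials for smooth f).
Similarly for dx ∧ dz and dy ∧ dz — all coefficients vanish. So d(df) = 0.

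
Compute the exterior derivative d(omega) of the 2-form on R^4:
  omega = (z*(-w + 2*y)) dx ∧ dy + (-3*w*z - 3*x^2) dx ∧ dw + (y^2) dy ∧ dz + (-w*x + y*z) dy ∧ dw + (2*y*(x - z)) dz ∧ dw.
d(omega) = (-w + 2*y) dx ∧ dy ∧ dz + (-w - z) dx ∧ dy ∧ dw + (3*w + 2*y) dx ∧ dz ∧ dw + (2*x - y - 2*z) dy ∧ dz ∧ dw

For a 2-form omega = sum_{i<j} g_{ij} dx_i ∧ dx_j, the exterior derivative is
  d(omega) = sum_{i<j} d(g_{ij}) ∧ dx_i ∧ dx_j = sum_{i<j, k} (∂g_{ij}/∂x_k) dx_k ∧ dx_i ∧ dx_j.
Expand each term, using dx_k ∧ dx_i ∧ dx_j = sgn(permutation) dx_{(a)} ∧ dx_{(b)} ∧ dx_{(c)} with (a < b < c) sorted:
  d(z*(-w + 2*y)) includes (∂/∂z)(z*(-w + 2*y)) dz = (-w + 2*y) dz, which multiplied by dx ∧ dy gives (-w + 2*y) dx ∧ dy ∧ dz
  d(z*(-w + 2*y)) includes (∂/∂w)(z*(-w + 2*y)) dw = (-z) dw, which multiplied by dx ∧ dy gives (-z) dx ∧ dy ∧ dw
  d(-3*w*z - 3*x^2) includes (∂/∂z)(-3*w*z - 3*x^2) dz = (-3*w) dz, which multiplied by dx ∧ dw gives (3*w) dx ∧ dz ∧ dw
  d(-w*x + y*z) includes (∂/∂x)(-w*x + y*z) dx = (-w) dx, which multiplied by dy ∧ dw gives (-w) dx ∧ dy ∧ dw
  d(-w*x + y*z) includes (∂/∂z)(-w*x + y*z) dz = (y) dz, which multiplied by dy ∧ dw gives (-y) dy ∧ dz ∧ dw
  d(2*y*(x - z)) includes (∂/∂x)(2*y*(x - z)) dx = (2*y) dx, which multiplied by dz ∧ dw gives (2*y) dx ∧ dz ∧ dw
  d(2*y*(x - z)) includes (∂/∂y)(2*y*(x - z)) dy = (2*x - 2*z) dy, which multiplied by dz ∧ dw gives (2*x - 2*z) dy ∧ dz ∧ dw
Collecting like 3-forms: d(omega) = (-w + 2*y) dx ∧ dy ∧ dz + (-w - z) dx ∧ dy ∧ dw + (3*w + 2*y) dx ∧ dz ∧ dw + (2*x - y - 2*z) dy ∧ dz ∧ dw.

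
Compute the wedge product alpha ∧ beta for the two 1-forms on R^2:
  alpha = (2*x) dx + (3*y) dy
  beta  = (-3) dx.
alpha ∧ beta = (9*y) dx ∧ dy

Distribute the wedge, using dx_i ∧ dx_j = -dx_j ∧ dx_i and dx_i ∧ dx_i = 0. For each pair (i, j) with i < j, the coefficient of dx_i ∧ dx_j in alpha ∧ beta is (alpha_i * beta_j - alpha_j * beta_i). Collecting: alpha ∧ beta = (9*y) dx ∧ dy.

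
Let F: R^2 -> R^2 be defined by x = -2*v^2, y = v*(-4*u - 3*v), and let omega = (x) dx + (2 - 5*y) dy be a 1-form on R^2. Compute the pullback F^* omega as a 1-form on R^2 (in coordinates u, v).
F^* omega = (4*v*(-20*u*v - 15*v^2 - 2)) du + (-80*u^2*v - 180*u*v^2 - 8*u - 82*v^3 - 12*v) dv

Using F^*(f dg) = (f ∘ F) d(g ∘ F), substitute each coordinate x_i by F_i(u, v) in f_i, and replace dx_i by d F_i = (∂F_i/∂u) du + (∂F_i/∂v) dv.
  For the x component: f_1(F) = -2*v^2; d F_1 = (0) du + (-4*v) dv
  For the y component: f_2(F) = 20*u*v + 15*v^2 + 2; d F_2 = (-4*v) du + (-4*u - 6*v) dv
Combining and collecting du, dv coefficients:
  coeff of du: 4*v*(-20*u*v - 15*v^2 - 2)
  coeff of dv: -80*u^2*v - 180*u*v^2 - 8*u - 82*v^3 - 12*v
F^* omega = (4*v*(-20*u*v - 15*v^2 - 2)) du + (-80*u^2*v - 180*u*v^2 - 8*u - 82*v^3 - 12*v) dv.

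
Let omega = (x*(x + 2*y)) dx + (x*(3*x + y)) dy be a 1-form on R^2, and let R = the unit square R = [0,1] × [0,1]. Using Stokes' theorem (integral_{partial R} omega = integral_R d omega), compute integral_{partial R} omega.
integral_(partial R) omega = 5/2

Stokes: integral_partial_R omega = integral_R d omega with d omega = (∂Q/∂x - ∂P/∂y) dx ∧ dy.
  ∂Q/∂x = 6*x + y
  ∂P/∂y = 2*x
  integrand = ∂Q/∂x - ∂P/∂y = 4*x + y.
Integrating over R: integral_0^1 integral_0^1 (4*x + y) dx dy = 5/2.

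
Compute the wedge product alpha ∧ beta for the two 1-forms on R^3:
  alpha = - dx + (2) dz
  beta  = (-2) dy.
alpha ∧ beta = (2) dx ∧ dy + (4) dy ∧ dz

Distribute the wedge, using dx_i ∧ dx_j = -dx_j ∧ dx_i and dx_i ∧ dx_i = 0. For each pair (i, j) with i < j, the coefficient of dx_i ∧ dx_j in alpha ∧ beta is (alpha_i * beta_j - alpha_j * beta_i). Collecting: alpha ∧ beta = (2) dx ∧ dy + (4) dy ∧ dz.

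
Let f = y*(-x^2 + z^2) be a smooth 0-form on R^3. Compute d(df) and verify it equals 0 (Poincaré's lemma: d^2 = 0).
d(df) = 0

Step 1: df = sum_i (∂f/∂x_i) dx_i = (-2*x*y) dx + (-x^2 + z^2) dy + (2*y*z) dz.
Step 2: Apply d again. Using the 1-form formula, the coefficient of dx ∧ dy in d(df) is ∂^2 f/∂x ∂y - ∂^2 f/∂y ∂x = (-2*x) - (-2*x) = 0 (equality of mixed partials for smooth f).
Similarly for dx ∧ dz and dy ∧ dz — all coefficients vanish. So d(df) = 0.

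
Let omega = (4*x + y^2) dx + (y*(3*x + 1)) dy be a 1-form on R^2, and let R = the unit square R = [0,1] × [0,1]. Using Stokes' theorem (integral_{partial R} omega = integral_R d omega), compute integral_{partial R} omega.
integral_(partial R) omega = 1/2

Stokes: integral_partial_R omega = integral_R d omega with d omega = (∂Q/∂x - ∂P/∂y) dx ∧ dy.
  ∂Q/∂x = 3*y
  ∂P/∂y = 2*y
  integrand = ∂Q/∂x - ∂P/∂y = y.
Integrating over R: integral_0^1 integral_0^1 (y) dx dy = 1/2.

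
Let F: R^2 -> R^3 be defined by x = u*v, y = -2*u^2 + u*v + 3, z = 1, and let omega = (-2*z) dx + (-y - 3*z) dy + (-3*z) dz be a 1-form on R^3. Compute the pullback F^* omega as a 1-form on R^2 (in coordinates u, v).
F^* omega = (-8*u^3 + 6*u^2*v - u*v^2 + 24*u - 8*v) du + (u*(2*u^2 - u*v - 8)) dv

Using F^*(f dg) = (f ∘ F) d(g ∘ F), substitute each coordinate x_i by F_i(u, v) in f_i, and replace dx_i by d F_i = (∂F_i/∂u) du + (∂F_i/∂v) dv.
  For the x component: f_1(F) = -2; d F_1 = (v) du + (u) dv
  For the y component: f_2(F) = 2*u^2 - u*v - 6; d F_2 = (-4*u + v) du + (u) dv
  For the z component: f_3(F) = -3; d F_3 = (0) du + (0) dv
Combining and collecting du, dv coefficients:
  coeff of du: -8*u^3 + 6*u^2*v - u*v^2 + 24*u - 8*v
  coeff of dv: u*(2*u^2 - u*v - 8)
F^* omega = (-8*u^3 + 6*u^2*v - u*v^2 + 24*u - 8*v) du + (u*(2*u^2 - u*v - 8)) dv.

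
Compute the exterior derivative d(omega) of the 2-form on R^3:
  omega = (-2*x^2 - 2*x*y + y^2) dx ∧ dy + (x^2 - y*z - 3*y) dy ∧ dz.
d(omega) = (2*x) dx ∧ dy ∧ dz

For a 2-form omega = sum_{i<j} g_{ij} dx_i ∧ dx_j, the exterior derivative is
  d(omega) = sum_{i<j} d(g_{ij}) ∧ dx_i ∧ dx_j = sum_{i<j, k} (∂g_{ij}/∂x_k) dx_k ∧ dx_i ∧ dx_j.
Expand each term, using dx_k ∧ dx_i ∧ dx_j = sgn(permutation) dx_{(a)} ∧ dx_{(b)} ∧ dx_{(c)} with (a < b < c) sorted:
  d(x^2 - y*z - 3*y) includes (∂/∂x)(x^2 - y*z - 3*y) dx = (2*x) dx, which multiplied by dy ∧ dz gives (2*x) dx ∧ dy ∧ dz
Collecting like 3-forms: d(omega) = (2*x) dx ∧ dy ∧ dz.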